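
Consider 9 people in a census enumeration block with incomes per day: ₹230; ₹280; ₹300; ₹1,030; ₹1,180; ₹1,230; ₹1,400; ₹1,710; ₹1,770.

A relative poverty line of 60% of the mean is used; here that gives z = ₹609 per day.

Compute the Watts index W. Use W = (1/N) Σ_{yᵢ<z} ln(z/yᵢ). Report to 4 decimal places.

0.2732

Incomes under z: ₹230, ₹280, ₹300 (q = 3 of N = 9).
ln(z/y) terms: ln(609/230) = 0.9737; ln(609/280) = 0.7770; ln(609/300) = 0.7080.
W = 2.458803 / 9 = 0.2732.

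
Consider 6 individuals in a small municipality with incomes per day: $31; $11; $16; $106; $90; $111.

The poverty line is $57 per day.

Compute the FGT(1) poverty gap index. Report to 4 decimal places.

Below the line: $11, $16, $31 (q = 3 of N = 6).
Shortfall ratios: (57−11)/57 = 0.8070; (57−16)/57 = 0.7193; (57−31)/57 = 0.4561.
Sum of shortfalls = 1.982456; P₁ averages over all N: 1.982456 / 6 = 0.3304.

0.3304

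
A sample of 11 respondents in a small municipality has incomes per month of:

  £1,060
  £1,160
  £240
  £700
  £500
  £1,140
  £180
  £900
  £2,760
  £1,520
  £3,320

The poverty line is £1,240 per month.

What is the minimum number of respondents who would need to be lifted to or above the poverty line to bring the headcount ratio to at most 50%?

8 of the 11 respondents are poor, so H = 8/11 = 0.727.
A headcount ratio of at most 50% allows at most ⌊0.50 × 11⌋ = 5 poor respondents.
So at least 8 − 5 = 3 must be lifted.

3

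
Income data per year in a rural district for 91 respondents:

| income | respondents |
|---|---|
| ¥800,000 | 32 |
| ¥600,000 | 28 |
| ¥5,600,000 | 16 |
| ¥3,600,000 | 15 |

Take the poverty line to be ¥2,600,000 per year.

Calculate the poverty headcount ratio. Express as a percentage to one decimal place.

60 of the 91 respondents have income below ¥2,600,000.
H = 60/91 = 65.9%.

65.9%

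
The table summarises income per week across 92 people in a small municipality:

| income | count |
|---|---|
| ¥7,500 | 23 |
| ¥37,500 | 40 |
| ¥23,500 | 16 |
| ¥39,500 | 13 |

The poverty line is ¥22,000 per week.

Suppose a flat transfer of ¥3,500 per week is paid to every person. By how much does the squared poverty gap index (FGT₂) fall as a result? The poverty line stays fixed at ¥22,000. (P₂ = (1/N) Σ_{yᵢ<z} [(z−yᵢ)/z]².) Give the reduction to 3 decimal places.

0.046

Before: below the line — 23×¥7,500; squared poverty gap index (FGT₂) = 0.10860.
After the ¥3,500 transfer: below the line — 23×¥11,000; squared poverty gap index (FGT₂) = 0.06250.
Reduction = 0.10860 − 0.06250 = 0.046.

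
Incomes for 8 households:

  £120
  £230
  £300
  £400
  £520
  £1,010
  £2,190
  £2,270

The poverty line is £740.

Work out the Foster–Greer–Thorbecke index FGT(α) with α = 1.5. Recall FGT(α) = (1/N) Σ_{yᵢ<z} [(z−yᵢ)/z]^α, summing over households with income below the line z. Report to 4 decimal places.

0.2839

Incomes under z: £120, £230, £300, £400, £520 (q = 5 of N = 8).
Gap ratios (z−y)/z: (740−120)/740 = 0.8378; (740−230)/740 = 0.6892; (740−300)/740 = 0.5946; (740−400)/740 = 0.4595; (740−520)/740 = 0.2973.
Raised to α = 1.5: 0.76690; 0.57215; 0.45849; 0.31144; 0.16210.
Sum = 2.271080; FGT(1.5) = 2.271080 / 8 = 0.2839.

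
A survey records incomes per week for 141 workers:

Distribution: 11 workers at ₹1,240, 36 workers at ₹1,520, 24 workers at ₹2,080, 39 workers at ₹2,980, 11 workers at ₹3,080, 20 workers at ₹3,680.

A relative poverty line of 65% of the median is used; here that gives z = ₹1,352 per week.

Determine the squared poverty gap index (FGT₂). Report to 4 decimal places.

Below z: 11×₹1,240 (q = 11 of N = 141).
Normalized shortfalls: (1352−1240)/1352 = 0.0828 (×11).
Squared: 0.0069 (×11).
Sum = 0.075488; P₂ = 0.075488 / 141 = 0.0005.

0.0005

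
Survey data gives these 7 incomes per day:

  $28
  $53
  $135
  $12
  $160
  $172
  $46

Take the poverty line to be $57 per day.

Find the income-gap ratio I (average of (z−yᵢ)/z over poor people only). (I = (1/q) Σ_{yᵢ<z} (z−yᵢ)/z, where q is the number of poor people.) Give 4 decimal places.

Poor units: $12, $28, $46, $53 (q = 4 of N = 7).
Shortfall ratios (z−y)/z: 0.7895, 0.5088, 0.1930, 0.0702; sum = 1.561404.
The income-gap ratio divides by q (the poor only): 1.561404 / 4 = 0.3904.

0.3904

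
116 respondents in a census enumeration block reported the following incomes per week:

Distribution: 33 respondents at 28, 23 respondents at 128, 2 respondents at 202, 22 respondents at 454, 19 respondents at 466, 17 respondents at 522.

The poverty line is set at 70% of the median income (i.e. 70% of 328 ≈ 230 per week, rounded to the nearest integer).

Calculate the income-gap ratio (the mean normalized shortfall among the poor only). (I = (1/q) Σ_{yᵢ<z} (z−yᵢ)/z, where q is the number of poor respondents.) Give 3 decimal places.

Incomes under z: 33×28, 23×128, 2×202 (q = 58 of N = 116).
Shortfall ratios (z−y)/z: 0.8783 (×33), 0.4435 (×23), 0.1217 (×2); sum = 39.426087.
I averages over the q = 58 poor units only: 39.426087 / 58 = 0.680.

0.680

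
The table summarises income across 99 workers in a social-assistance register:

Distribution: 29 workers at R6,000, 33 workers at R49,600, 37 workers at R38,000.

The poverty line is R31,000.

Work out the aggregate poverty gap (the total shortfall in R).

Incomes under z: 29×R6,000 (q = 29 of N = 99).
Individual gaps: 29×(31000−6000) = 725000.
Aggregate gap = R725,000.

R725,000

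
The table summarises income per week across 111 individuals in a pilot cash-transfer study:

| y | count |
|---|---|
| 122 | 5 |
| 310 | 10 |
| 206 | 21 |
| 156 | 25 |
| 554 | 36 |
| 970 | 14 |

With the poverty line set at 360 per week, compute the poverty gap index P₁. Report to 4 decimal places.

Below the line: 5×122, 25×156, 21×206, 10×310 (q = 61 of N = 111).
Gap ratios (z−y)/z: (360−122)/360 = 0.6611 (×5); (360−156)/360 = 0.5667 (×25); (360−206)/360 = 0.4278 (×21); (360−310)/360 = 0.1389 (×10).
Σ = 27.844444. Dividing by the full population N = 111 gives P₁ = 0.2509.

0.2509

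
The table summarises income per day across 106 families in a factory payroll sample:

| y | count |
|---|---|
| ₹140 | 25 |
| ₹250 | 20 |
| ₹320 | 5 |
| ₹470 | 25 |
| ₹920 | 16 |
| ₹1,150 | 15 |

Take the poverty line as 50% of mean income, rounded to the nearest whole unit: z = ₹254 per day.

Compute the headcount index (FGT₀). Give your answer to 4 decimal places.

45 of the 106 families have income below ₹254.
H = 45/106 = 0.4245.

0.4245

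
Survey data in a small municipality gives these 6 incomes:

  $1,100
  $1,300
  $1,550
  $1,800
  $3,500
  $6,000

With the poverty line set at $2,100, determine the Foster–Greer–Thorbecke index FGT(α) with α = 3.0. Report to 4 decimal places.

Below z: $1,100, $1,300, $1,550, $1,800 (q = 4 of N = 6).
Relative gaps: (2100−1100)/2100 = 0.4762; (2100−1300)/2100 = 0.3810; (2100−1550)/2100 = 0.2619; (2100−1800)/2100 = 0.1429.
Raised to α = 3.0: 0.10798; 0.05529; 0.01797; 0.00292.
Sum = 0.184146; FGT(3.0) = 0.184146 / 6 = 0.0307.

0.0307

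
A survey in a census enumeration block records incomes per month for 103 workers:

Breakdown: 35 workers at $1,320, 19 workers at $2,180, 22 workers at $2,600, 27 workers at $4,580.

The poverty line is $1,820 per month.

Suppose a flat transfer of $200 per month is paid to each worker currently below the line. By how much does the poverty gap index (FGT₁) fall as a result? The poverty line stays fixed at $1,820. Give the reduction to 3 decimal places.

0.037

Before: below the line — 35×$1,320; poverty gap index (FGT₁) = 0.09335.
After the $200 transfer: below the line — 35×$1,520; poverty gap index (FGT₁) = 0.05601.
Reduction = 0.09335 − 0.05601 = 0.037.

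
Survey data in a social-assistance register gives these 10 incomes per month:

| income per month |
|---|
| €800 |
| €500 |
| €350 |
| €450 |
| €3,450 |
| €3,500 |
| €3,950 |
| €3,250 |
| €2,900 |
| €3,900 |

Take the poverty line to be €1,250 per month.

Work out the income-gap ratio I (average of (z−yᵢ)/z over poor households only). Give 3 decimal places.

Poor units: €350, €450, €500, €800 (q = 4 of N = 10).
Relative gaps: 0.7200, 0.6400, 0.6000, 0.3600; sum = 2.320000.
I averages over the q = 4 poor units only: 2.320000 / 4 = 0.580.

0.580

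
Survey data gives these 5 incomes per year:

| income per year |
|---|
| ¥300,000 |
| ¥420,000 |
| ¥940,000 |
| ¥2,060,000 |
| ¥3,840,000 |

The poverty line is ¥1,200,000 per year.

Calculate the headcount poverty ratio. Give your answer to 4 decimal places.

3 of the 5 individuals have income below ¥1,200,000.
H = 3/5 = 0.6000.

0.6000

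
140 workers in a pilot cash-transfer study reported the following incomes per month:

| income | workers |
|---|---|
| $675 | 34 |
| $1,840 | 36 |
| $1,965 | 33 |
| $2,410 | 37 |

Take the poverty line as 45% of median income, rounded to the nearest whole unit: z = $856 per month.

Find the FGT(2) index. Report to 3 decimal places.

Below z: 34×$675 (q = 34 of N = 140).
Shortfall ratios: (856−675)/856 = 0.2114 (×34).
Squared: 0.0447 (×34).
Sum = 1.520157; P₂ = 1.520157 / 140 = 0.011.

0.011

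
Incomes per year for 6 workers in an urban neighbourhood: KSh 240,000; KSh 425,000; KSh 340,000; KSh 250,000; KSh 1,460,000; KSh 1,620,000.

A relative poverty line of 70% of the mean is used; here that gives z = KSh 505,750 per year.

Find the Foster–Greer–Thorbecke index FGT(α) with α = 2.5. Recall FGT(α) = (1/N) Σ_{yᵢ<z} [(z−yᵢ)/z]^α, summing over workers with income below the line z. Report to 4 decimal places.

0.0756

Below z: KSh 240,000, KSh 250,000, KSh 340,000, KSh 425,000 (q = 4 of N = 6).
Shortfall ratios: (505750−240000)/505750 = 0.5255; (505750−250000)/505750 = 0.5057; (505750−340000)/505750 = 0.3277; (505750−425000)/505750 = 0.1597.
Raised to α = 2.5: 0.20014; 0.18184; 0.06149; 0.01019.
Sum = 0.453663; FGT(2.5) = 0.453663 / 6 = 0.0756.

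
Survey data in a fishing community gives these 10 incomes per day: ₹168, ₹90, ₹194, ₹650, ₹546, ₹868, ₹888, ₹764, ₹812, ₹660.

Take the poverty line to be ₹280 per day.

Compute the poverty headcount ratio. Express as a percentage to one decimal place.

30.0%

3 of the 10 families have income below ₹280.
H = 3/10 = 30.0%.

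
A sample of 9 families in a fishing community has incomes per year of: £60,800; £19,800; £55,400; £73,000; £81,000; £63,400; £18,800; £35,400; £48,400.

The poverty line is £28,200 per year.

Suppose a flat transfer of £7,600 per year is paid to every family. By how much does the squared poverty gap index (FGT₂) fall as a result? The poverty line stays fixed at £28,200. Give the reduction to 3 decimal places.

Before: below the line — £18,800, £19,800; squared poverty gap index (FGT₂) = 0.02220.
After the £7,600 transfer: below the line — £26,400, £27,400; squared poverty gap index (FGT₂) = 0.00054.
Reduction = 0.02220 − 0.00054 = 0.022.

0.022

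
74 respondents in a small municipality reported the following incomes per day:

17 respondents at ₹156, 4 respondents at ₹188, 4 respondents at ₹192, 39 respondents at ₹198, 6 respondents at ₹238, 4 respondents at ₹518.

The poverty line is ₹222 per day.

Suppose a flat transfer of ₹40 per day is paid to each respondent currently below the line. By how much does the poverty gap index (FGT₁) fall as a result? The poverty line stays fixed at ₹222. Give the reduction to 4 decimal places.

Before: below the line — 17×₹156, 4×₹188, 4×₹192, 39×₹198; poverty gap index (FGT₁) = 0.140857.
After the ₹40 transfer: below the line — 17×₹196; poverty gap index (FGT₁) = 0.026905.
Reduction = 0.140857 − 0.026905 = 0.1140.

0.1140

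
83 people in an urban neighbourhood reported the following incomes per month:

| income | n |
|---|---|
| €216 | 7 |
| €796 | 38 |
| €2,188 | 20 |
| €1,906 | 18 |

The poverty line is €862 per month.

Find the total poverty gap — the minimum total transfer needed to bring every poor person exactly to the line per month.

€7,030

Incomes under z: 7×€216, 38×€796 (q = 45 of N = 83).
Individual gaps: 7×(862−216) = 4522; 38×(862−796) = 2508.
Aggregate gap = €7,030.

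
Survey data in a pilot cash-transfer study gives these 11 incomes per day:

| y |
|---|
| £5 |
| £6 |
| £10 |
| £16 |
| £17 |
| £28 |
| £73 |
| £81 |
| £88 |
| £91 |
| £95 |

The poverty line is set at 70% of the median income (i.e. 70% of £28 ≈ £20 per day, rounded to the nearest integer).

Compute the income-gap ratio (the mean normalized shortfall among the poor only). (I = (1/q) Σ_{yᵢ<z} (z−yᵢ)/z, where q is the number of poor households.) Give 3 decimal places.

0.460

Incomes under z: £5, £6, £10, £16, £17 (q = 5 of N = 11).
Relative gaps: 0.7500, 0.7000, 0.5000, 0.2000, 0.1500; sum = 2.300000.
I averages over the q = 5 poor units only: 2.300000 / 5 = 0.460.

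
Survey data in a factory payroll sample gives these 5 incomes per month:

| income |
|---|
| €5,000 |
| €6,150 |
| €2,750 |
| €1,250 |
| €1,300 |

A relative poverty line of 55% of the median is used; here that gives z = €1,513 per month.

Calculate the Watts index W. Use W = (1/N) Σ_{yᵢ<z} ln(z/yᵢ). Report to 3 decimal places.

0.069

Below the line: €1,250, €1,300 (q = 2 of N = 5).
ln(z/y) terms: ln(1513/1250) = 0.1910; ln(1513/1300) = 0.1517.
W = 0.342681 / 5 = 0.069.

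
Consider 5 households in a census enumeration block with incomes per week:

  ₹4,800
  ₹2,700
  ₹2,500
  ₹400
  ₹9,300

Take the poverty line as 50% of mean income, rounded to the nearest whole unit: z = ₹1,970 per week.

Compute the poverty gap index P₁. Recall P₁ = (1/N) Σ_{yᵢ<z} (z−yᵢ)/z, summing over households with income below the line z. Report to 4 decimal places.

Incomes under z: ₹400 (q = 1 of N = 5).
Shortfall ratios: (1970−400)/1970 = 0.7970.
Σ = 0.796954. Dividing by the full population N = 5 gives P₁ = 0.1594.

0.1594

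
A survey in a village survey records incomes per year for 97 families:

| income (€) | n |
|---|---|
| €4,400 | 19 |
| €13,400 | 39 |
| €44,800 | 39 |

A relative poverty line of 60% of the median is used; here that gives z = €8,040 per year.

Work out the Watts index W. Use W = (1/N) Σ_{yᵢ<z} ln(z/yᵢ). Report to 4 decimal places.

0.1181

Incomes under z: 19×€4,400 (q = 19 of N = 97).
Log gaps: ln(8040/4400) = 0.6028 (×19).
W = 11.453666 / 97 = 0.1181.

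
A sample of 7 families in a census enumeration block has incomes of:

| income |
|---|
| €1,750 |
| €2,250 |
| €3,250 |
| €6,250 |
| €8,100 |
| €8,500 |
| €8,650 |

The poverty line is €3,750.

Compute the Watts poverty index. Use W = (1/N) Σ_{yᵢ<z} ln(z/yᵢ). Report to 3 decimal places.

0.202

Below the line: €1,750, €2,250, €3,250 (q = 3 of N = 7).
Log shortfalls: ln(3750/1750) = 0.7621; ln(3750/2250) = 0.5108; ln(3750/3250) = 0.1431.
W = 1.416067 / 7 = 0.202.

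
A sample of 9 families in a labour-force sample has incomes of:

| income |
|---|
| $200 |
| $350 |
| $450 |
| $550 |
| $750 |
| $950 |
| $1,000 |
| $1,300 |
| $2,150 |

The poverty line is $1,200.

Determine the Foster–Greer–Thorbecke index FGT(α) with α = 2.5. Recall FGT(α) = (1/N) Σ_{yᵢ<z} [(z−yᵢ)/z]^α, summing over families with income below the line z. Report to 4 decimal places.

Below z: $200, $350, $450, $550, $750, $950, $1,000 (q = 7 of N = 9).
Shortfall ratios: (1200−200)/1200 = 0.8333; (1200−350)/1200 = 0.7083; (1200−450)/1200 = 0.6250; (1200−550)/1200 = 0.5417; (1200−750)/1200 = 0.3750; (1200−950)/1200 = 0.2083; (1200−1000)/1200 = 0.1667.
Raised to α = 2.5: 0.63394; 0.42227; 0.30882; 0.21594; 0.08611; 0.01981; 0.01134.
Sum = 1.698232; FGT(2.5) = 1.698232 / 9 = 0.1887.

0.1887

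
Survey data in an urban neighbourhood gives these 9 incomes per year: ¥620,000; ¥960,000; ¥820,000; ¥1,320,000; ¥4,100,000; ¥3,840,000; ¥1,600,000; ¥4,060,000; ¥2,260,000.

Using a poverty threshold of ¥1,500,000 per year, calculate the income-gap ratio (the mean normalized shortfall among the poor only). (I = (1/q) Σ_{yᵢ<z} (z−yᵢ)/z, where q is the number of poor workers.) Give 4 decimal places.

Incomes under z: ¥620,000, ¥820,000, ¥960,000, ¥1,320,000 (q = 4 of N = 9).
Relative gaps: 0.5867, 0.4533, 0.3600, 0.1200; sum = 1.520000.
I averages over the q = 4 poor units only: 1.520000 / 4 = 0.3800.

0.3800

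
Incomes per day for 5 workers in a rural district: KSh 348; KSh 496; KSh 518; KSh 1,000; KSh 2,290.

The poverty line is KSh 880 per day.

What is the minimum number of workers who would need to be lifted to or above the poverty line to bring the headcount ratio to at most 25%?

Currently q = 3 of N = 5 are below the line (H = 0.600).
A headcount ratio of at most 25% allows at most ⌊0.25 × 5⌋ = 1 poor workers.
So at least 3 − 1 = 2 must be lifted.

2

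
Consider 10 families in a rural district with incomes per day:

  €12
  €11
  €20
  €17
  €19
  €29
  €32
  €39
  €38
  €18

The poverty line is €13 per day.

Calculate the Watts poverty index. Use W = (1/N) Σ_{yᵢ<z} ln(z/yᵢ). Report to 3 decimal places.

0.025

Below the line: €11, €12 (q = 2 of N = 10).
Log gaps: ln(13/11) = 0.1671; ln(13/12) = 0.0800.
W = 0.247097 / 10 = 0.025.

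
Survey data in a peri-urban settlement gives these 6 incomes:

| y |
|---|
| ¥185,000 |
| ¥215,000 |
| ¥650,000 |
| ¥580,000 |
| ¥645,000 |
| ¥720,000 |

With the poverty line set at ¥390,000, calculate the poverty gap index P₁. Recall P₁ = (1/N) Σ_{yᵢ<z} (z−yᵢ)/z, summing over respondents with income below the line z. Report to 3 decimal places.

Below the line: ¥185,000, ¥215,000 (q = 2 of N = 6).
Gap ratios (z−y)/z: (390000−185000)/390000 = 0.5256; (390000−215000)/390000 = 0.4487.
Sum of shortfalls = 0.974359; P₁ averages over all N: 0.974359 / 6 = 0.162.

0.162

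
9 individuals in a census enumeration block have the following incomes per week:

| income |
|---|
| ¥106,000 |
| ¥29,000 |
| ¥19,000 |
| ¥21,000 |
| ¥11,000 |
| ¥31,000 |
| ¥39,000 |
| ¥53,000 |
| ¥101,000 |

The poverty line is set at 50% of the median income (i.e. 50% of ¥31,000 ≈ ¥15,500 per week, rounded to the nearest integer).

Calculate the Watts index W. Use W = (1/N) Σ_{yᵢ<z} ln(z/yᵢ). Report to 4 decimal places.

Below z: ¥11,000 (q = 1 of N = 9).
ln(z/y) terms: ln(15500/11000) = 0.3429.
W = 0.342945 / 9 = 0.0381.

0.0381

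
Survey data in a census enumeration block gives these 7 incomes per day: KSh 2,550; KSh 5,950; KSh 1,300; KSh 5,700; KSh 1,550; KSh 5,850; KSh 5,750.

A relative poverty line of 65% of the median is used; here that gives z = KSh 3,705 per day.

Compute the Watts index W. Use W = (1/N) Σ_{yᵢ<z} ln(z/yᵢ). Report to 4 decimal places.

0.3275

Incomes under z: KSh 1,300, KSh 1,550, KSh 2,550 (q = 3 of N = 7).
Log shortfalls: ln(3705/1300) = 1.0473; ln(3705/1550) = 0.8714; ln(3705/2550) = 0.3736.
W = 2.292337 / 7 = 0.3275.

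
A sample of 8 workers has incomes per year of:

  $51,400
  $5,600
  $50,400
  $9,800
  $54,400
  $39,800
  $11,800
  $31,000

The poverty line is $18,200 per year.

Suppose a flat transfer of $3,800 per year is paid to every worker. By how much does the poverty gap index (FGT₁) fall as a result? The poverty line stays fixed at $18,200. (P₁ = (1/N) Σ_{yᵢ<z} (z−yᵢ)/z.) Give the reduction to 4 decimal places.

Before: below the line — $5,600, $9,800, $11,800; poverty gap index (FGT₁) = 0.188187.
After the $3,800 transfer: below the line — $9,400, $13,600, $15,600; poverty gap index (FGT₁) = 0.109890.
Reduction = 0.188187 − 0.109890 = 0.0783.

0.0783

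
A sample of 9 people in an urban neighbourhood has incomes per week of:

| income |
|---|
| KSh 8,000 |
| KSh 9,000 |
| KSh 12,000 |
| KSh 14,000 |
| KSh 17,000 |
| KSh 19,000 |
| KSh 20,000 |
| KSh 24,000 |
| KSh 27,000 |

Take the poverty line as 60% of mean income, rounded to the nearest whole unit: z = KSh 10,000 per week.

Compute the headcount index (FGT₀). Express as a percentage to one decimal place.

22.2%

2 of the 9 people have income below KSh 10,000.
H = 2/9 = 22.2%.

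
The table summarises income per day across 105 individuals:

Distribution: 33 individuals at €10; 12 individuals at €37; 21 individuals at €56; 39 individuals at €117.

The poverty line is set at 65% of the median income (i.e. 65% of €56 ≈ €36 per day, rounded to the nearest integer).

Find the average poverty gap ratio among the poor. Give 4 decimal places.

Below the line: 33×€10 (q = 33 of N = 105).
Relative gaps: 0.7222 (×33); sum = 23.833333.
The income-gap ratio divides by q (the poor only): 23.833333 / 33 = 0.7222.

0.7222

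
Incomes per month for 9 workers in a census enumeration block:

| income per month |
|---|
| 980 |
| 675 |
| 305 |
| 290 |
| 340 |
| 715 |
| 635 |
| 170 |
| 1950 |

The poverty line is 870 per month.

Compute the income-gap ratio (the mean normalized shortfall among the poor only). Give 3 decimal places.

0.486

Incomes under z: 170, 290, 305, 340, 635, 675, 715 (q = 7 of N = 9).
Relative gaps: 0.8046, 0.6667, 0.6494, 0.6092, 0.2701, 0.2241, 0.1782; sum = 3.402299.
I averages over the q = 7 poor units only: 3.402299 / 7 = 0.486.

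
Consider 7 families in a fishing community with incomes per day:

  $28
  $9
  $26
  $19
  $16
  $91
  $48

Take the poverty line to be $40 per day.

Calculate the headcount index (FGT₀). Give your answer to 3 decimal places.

0.714

5 of the 7 families have income below $40.
H = 5/7 = 0.714.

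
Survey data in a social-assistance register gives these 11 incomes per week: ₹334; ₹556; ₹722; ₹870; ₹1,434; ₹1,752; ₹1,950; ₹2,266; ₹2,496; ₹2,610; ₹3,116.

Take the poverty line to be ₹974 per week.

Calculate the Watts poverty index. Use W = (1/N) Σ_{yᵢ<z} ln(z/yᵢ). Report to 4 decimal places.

Poor units: ₹334, ₹556, ₹722, ₹870 (q = 4 of N = 11).
ln(z/y) terms: ln(974/334) = 1.0703; ln(974/556) = 0.5606; ln(974/722) = 0.2994; ln(974/870) = 0.1129.
W = 2.043218 / 11 = 0.1857.

0.1857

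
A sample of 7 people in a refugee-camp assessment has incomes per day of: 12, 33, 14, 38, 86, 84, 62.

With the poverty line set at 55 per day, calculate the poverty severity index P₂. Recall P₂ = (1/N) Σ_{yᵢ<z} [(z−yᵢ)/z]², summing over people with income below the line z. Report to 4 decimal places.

0.2032

Below z: 12, 14, 33, 38 (q = 4 of N = 7).
Shortfall ratios: (55−12)/55 = 0.7818; (55−14)/55 = 0.7455; (55−33)/55 = 0.4000; (55−38)/55 = 0.3091.
Squared: 0.6112; 0.5557; 0.1600; 0.0955.
Sum = 1.422479; P₂ = 1.422479 / 7 = 0.2032.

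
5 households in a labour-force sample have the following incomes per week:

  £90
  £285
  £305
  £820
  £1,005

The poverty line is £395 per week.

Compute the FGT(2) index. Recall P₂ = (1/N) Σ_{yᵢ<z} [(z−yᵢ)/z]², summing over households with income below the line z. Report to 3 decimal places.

Poor units: £90, £285, £305 (q = 3 of N = 5).
Relative gaps: (395−90)/395 = 0.7722; (395−285)/395 = 0.2785; (395−305)/395 = 0.2278.
Squared: 0.5962; 0.0776; 0.0519.
Sum = 0.725685; P₂ = 0.725685 / 5 = 0.145.

0.145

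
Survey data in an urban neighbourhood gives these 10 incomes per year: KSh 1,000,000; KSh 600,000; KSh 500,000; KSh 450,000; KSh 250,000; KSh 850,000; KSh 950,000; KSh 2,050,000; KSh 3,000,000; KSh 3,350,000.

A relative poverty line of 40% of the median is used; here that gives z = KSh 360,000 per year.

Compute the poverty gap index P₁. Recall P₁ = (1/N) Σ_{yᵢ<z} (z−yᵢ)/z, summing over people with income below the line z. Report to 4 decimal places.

Below the line: KSh 250,000 (q = 1 of N = 10).
Shortfall ratios: (360000−250000)/360000 = 0.3056.
Sum of shortfalls = 0.305556; P₁ averages over all N: 0.305556 / 10 = 0.0306.

0.0306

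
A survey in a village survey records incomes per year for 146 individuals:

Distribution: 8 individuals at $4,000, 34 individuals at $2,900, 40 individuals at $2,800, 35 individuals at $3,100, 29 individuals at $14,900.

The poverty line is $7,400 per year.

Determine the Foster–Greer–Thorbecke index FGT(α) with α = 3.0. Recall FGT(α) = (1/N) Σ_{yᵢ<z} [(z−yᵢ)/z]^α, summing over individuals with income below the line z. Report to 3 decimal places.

0.171

Incomes under z: 40×$2,800, 34×$2,900, 35×$3,100, 8×$4,000 (q = 117 of N = 146).
Shortfall ratios: (7400−2800)/7400 = 0.6216 (×40); (7400−2900)/7400 = 0.6081 (×34); (7400−3100)/7400 = 0.5811 (×35); (7400−4000)/7400 = 0.4595 (×8).
Raised to α = 3.0: 0.24020 (×40); 0.22488 (×34); 0.19621 (×35); 0.09699 (×8).
Sum = 24.897013; FGT(3.0) = 24.897013 / 146 = 0.171.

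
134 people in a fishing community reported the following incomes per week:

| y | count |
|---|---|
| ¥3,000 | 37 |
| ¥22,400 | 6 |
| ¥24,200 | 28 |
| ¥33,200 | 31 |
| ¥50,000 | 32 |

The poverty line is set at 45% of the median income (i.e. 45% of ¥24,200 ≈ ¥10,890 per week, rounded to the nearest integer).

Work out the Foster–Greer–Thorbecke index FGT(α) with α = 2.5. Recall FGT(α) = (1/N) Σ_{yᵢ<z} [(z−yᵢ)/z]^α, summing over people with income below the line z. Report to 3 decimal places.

0.123

Below z: 37×¥3,000 (q = 37 of N = 134).
Shortfall ratios: (10890−3000)/10890 = 0.7245 (×37).
Raised to α = 2.5: 0.44681 (×37).
Sum = 16.531967; FGT(2.5) = 16.531967 / 134 = 0.123.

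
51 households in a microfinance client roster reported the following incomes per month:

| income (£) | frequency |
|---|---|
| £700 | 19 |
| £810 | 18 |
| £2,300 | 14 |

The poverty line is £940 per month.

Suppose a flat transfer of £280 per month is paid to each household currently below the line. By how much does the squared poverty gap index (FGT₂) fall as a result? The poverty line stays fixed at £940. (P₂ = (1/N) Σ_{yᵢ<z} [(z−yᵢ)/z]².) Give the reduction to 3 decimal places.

0.031

Before: below the line — 19×£700, 18×£810; squared poverty gap index (FGT₂) = 0.03104.
After the £280 transfer: below the line — none; squared poverty gap index (FGT₂) = 0.00000.
Reduction = 0.03104 − 0.00000 = 0.031.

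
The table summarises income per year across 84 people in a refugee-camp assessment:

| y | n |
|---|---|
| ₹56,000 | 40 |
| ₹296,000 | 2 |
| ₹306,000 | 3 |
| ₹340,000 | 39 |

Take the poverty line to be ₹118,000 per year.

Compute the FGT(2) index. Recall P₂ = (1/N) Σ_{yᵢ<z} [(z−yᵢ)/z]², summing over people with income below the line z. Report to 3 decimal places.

Below the line: 40×₹56,000 (q = 40 of N = 84).
Shortfall ratios: (118000−56000)/118000 = 0.5254 (×40).
Squared: 0.2761 (×40).
Sum = 11.042804; P₂ = 11.042804 / 84 = 0.131.

0.131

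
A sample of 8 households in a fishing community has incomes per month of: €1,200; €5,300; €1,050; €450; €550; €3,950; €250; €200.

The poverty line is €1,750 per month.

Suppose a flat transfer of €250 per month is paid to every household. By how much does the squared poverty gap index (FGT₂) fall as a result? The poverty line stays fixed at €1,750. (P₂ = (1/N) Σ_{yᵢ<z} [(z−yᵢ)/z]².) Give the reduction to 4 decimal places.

0.1235

Before: below the line — €200, €250, €450, €550, €1,050, €1,200; squared poverty gap index (FGT₂) = 0.350000.
After the €250 transfer: below the line — €450, €500, €700, €800, €1,300, €1,450; squared poverty gap index (FGT₂) = 0.226531.
Reduction = 0.350000 − 0.226531 = 0.1235.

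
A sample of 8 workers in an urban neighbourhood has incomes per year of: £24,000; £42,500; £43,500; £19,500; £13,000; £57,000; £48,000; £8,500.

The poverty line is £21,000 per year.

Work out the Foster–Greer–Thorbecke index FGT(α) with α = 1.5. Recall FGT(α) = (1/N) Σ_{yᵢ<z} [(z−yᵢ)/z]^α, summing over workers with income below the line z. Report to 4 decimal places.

0.0892

Poor units: £8,500, £13,000, £19,500 (q = 3 of N = 8).
Gap ratios (z−y)/z: (21000−8500)/21000 = 0.5952; (21000−13000)/21000 = 0.3810; (21000−19500)/21000 = 0.0714.
Raised to α = 1.5: 0.45924; 0.23513; 0.01909.
Sum = 0.713455; FGT(1.5) = 0.713455 / 8 = 0.0892.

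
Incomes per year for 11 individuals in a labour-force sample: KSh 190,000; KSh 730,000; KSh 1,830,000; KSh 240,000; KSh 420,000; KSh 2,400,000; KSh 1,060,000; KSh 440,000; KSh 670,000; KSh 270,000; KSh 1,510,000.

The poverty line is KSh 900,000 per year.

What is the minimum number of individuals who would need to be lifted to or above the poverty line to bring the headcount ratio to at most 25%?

5

7 of the 11 individuals are poor, so H = 7/11 = 0.636.
A headcount ratio of at most 25% allows at most ⌊0.25 × 11⌋ = 2 poor individuals.
So at least 7 − 2 = 5 must be lifted.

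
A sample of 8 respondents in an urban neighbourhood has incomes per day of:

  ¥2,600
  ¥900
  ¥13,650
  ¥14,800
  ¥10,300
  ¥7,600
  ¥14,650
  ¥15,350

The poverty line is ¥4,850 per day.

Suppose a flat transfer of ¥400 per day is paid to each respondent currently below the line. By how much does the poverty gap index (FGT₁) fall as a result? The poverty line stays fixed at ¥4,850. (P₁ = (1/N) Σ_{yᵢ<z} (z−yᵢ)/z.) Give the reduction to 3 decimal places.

0.021

Before: below the line — ¥900, ¥2,600; poverty gap index (FGT₁) = 0.15979.
After the ¥400 transfer: below the line — ¥1,300, ¥3,000; poverty gap index (FGT₁) = 0.13918.
Reduction = 0.15979 − 0.13918 = 0.021.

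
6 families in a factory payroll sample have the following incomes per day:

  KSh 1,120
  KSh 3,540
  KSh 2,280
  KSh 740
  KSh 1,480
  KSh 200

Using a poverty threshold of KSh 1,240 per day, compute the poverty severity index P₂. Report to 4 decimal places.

Below z: KSh 200, KSh 740, KSh 1,120 (q = 3 of N = 6).
Shortfall ratios: (1240−200)/1240 = 0.8387; (1240−740)/1240 = 0.4032; (1240−1120)/1240 = 0.0968.
Squared: 0.7034; 0.1626; 0.0094.
Sum = 0.875390; P₂ = 0.875390 / 6 = 0.1459.

0.1459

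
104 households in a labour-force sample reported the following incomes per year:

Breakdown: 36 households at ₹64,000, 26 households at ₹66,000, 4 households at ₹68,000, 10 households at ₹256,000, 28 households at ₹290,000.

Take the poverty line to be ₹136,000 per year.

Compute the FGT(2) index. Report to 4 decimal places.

0.1729

Below z: 36×₹64,000, 26×₹66,000, 4×₹68,000 (q = 66 of N = 104).
Gap ratios (z−y)/z: (136000−64000)/136000 = 0.5294 (×36); (136000−66000)/136000 = 0.5147 (×26); (136000−68000)/136000 = 0.5000 (×4).
Squared: 0.2803 (×36); 0.2649 (×26); 0.2500 (×4).
Sum = 17.977941; P₂ = 17.977941 / 104 = 0.1729.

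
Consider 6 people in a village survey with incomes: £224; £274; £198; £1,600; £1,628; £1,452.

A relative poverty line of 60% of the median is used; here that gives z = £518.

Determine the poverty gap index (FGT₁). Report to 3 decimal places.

Incomes under z: £198, £224, £274 (q = 3 of N = 6).
Normalized shortfalls: (518−198)/518 = 0.6178; (518−224)/518 = 0.5676; (518−274)/518 = 0.4710.
Sum of shortfalls = 1.656371; P₁ averages over all N: 1.656371 / 6 = 0.276.

0.276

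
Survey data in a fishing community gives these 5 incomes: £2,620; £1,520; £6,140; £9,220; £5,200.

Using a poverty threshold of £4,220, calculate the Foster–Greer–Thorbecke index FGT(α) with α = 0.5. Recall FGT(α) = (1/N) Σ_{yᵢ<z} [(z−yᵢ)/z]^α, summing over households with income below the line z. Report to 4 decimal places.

0.2831

Incomes under z: £1,520, £2,620 (q = 2 of N = 5).
Normalized shortfalls: (4220−1520)/4220 = 0.6398; (4220−2620)/4220 = 0.3791.
Raised to α = 0.5: 0.79988; 0.61575.
Sum = 1.415631; FGT(0.5) = 1.415631 / 5 = 0.2831.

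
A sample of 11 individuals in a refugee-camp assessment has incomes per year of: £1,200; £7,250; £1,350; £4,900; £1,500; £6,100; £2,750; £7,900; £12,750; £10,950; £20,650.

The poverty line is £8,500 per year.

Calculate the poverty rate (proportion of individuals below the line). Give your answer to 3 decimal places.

0.727

8 of the 11 individuals have income below £8,500.
H = 8/11 = 0.727.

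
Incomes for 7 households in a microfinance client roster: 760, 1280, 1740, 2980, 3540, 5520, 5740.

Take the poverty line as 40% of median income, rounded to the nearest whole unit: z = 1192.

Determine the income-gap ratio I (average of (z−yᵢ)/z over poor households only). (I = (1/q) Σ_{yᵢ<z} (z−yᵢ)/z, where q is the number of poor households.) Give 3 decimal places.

0.362

Incomes under z: 760 (q = 1 of N = 7).
Shortfall ratios (z−y)/z: 0.3624; sum = 0.362416.
I averages over the q = 1 poor units only: 0.362416 / 1 = 0.362.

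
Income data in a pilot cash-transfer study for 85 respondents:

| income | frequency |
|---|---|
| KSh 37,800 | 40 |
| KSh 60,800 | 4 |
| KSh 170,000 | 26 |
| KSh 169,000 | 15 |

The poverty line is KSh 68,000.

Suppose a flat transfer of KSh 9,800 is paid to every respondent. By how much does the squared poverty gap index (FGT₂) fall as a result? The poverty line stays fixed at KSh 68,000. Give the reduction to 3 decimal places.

0.051

Before: below the line — 40×KSh 37,800, 4×KSh 60,800; squared poverty gap index (FGT₂) = 0.09335.
After the KSh 9,800 transfer: below the line — 40×KSh 47,600; squared poverty gap index (FGT₂) = 0.04235.
Reduction = 0.09335 − 0.04235 = 0.051.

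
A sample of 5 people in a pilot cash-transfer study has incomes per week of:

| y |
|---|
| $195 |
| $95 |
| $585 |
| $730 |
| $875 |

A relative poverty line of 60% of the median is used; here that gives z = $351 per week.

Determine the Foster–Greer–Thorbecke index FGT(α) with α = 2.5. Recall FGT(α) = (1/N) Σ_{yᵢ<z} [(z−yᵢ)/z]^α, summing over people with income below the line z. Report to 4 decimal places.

0.1172

Poor units: $95, $195 (q = 2 of N = 5).
Shortfall ratios: (351−95)/351 = 0.7293; (351−195)/351 = 0.4444.
Raised to α = 2.5: 0.45429; 0.13169.
Sum = 0.585976; FGT(2.5) = 0.585976 / 5 = 0.1172.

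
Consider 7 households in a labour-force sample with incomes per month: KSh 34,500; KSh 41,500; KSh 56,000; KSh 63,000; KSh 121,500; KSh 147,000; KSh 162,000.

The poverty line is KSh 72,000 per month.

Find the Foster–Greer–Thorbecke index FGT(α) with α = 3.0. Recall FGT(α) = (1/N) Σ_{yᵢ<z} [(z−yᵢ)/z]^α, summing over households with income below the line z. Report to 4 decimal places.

0.0329

Poor units: KSh 34,500, KSh 41,500, KSh 56,000, KSh 63,000 (q = 4 of N = 7).
Normalized shortfalls: (72000−34500)/72000 = 0.5208; (72000−41500)/72000 = 0.4236; (72000−56000)/72000 = 0.2222; (72000−63000)/72000 = 0.1250.
Raised to α = 3.0: 0.14129; 0.07602; 0.01097; 0.00195.
Sum = 0.230228; FGT(3.0) = 0.230228 / 7 = 0.0329.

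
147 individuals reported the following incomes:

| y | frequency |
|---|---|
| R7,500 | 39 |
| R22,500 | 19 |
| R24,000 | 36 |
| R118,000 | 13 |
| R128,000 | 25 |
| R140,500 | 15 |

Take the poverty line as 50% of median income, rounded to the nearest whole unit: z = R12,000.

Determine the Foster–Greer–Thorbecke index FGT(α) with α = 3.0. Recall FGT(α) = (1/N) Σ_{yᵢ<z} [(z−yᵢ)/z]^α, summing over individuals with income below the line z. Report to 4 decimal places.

Poor units: 39×R7,500 (q = 39 of N = 147).
Normalized shortfalls: (12000−7500)/12000 = 0.3750 (×39).
Raised to α = 3.0: 0.05273 (×39).
Sum = 2.056641; FGT(3.0) = 2.056641 / 147 = 0.0140.

0.0140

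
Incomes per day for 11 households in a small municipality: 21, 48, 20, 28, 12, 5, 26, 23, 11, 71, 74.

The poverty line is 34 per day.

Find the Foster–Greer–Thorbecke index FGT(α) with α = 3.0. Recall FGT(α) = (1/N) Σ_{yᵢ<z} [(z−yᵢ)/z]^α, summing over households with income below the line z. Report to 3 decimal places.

Below the line: 5, 11, 12, 20, 21, 23, 26, 28 (q = 8 of N = 11).
Gap ratios (z−y)/z: (34−5)/34 = 0.8529; (34−11)/34 = 0.6765; (34−12)/34 = 0.6471; (34−20)/34 = 0.4118; (34−21)/34 = 0.3824; (34−23)/34 = 0.3235; (34−26)/34 = 0.2353; (34−28)/34 = 0.1765.
Raised to α = 3.0: 0.62052; 0.30956; 0.27091; 0.06981; 0.05590; 0.03386; 0.01303; 0.00550.
Sum = 1.379096; FGT(3.0) = 1.379096 / 11 = 0.125.

0.125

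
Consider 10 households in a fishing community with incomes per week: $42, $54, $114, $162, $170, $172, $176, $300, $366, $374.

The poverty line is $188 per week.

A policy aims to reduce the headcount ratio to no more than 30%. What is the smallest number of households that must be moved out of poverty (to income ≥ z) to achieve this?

Currently q = 7 of N = 10 are below the line (H = 0.700).
A headcount ratio of at most 30% allows at most ⌊0.30 × 10⌋ = 3 poor households.
So at least 7 − 3 = 4 must be lifted.

4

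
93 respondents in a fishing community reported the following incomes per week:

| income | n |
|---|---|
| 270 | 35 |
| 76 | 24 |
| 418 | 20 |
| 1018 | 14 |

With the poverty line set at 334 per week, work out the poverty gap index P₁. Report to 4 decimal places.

0.2715

Below the line: 24×76, 35×270 (q = 59 of N = 93).
Relative gaps: (334−76)/334 = 0.7725 (×24); (334−270)/334 = 0.1916 (×35).
Sum of shortfalls = 25.245509; P₁ averages over all N: 25.245509 / 93 = 0.2715.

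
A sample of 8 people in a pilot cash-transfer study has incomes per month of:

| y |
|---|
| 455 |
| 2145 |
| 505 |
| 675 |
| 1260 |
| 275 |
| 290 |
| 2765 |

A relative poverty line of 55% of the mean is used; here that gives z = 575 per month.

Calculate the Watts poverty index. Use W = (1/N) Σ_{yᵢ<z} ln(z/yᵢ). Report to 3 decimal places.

0.223

Below the line: 275, 290, 455, 505 (q = 4 of N = 8).
Log shortfalls: ln(575/275) = 0.7376; ln(575/290) = 0.6845; ln(575/455) = 0.2341; ln(575/505) = 0.1298.
W = 1.785972 / 8 = 0.223.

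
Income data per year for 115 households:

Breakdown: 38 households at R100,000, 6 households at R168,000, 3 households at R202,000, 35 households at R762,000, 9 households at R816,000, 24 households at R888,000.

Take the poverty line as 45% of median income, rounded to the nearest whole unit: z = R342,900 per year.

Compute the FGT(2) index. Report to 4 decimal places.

0.1838

Below the line: 38×R100,000, 6×R168,000, 3×R202,000 (q = 47 of N = 115).
Gap ratios (z−y)/z: (342900−100000)/342900 = 0.7084 (×38); (342900−168000)/342900 = 0.5101 (×6); (342900−202000)/342900 = 0.4109 (×3).
Squared: 0.5018 (×38); 0.2602 (×6); 0.1688 (×3).
Sum = 21.135443; P₂ = 21.135443 / 115 = 0.1838.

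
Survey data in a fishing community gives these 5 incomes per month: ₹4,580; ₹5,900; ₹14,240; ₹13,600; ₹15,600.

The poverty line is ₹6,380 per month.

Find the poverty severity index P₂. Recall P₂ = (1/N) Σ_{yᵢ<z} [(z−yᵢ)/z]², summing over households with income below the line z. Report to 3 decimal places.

0.017

Below z: ₹4,580, ₹5,900 (q = 2 of N = 5).
Gap ratios (z−y)/z: (6380−4580)/6380 = 0.2821; (6380−5900)/6380 = 0.0752.
Squared: 0.0796; 0.0057.
Sum = 0.085259; P₂ = 0.085259 / 5 = 0.017.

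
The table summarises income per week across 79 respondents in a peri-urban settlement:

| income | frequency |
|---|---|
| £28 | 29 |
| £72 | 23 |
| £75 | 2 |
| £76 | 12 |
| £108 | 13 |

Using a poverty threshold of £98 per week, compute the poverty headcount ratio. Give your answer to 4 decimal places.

0.8354

66 of the 79 respondents have income below £98.
H = 66/79 = 0.8354.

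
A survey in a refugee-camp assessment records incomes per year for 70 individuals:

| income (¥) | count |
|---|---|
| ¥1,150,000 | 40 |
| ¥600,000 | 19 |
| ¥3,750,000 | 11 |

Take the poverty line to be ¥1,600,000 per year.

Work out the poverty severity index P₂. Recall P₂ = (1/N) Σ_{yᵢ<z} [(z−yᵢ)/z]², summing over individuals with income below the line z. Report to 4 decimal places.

0.1512

Below the line: 19×¥600,000, 40×¥1,150,000 (q = 59 of N = 70).
Shortfall ratios: (1600000−600000)/1600000 = 0.6250 (×19); (1600000−1150000)/1600000 = 0.2812 (×40).
Squared: 0.3906 (×19); 0.0791 (×40).
Sum = 10.585938; P₂ = 10.585938 / 70 = 0.1512.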